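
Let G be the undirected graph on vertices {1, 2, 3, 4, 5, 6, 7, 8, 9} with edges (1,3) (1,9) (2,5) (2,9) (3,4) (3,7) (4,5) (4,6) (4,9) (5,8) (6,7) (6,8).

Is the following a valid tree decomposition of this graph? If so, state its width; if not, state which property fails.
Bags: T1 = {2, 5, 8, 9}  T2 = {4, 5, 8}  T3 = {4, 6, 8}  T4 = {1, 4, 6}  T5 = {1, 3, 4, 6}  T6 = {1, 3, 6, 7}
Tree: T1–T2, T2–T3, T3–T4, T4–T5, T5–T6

A tree decomposition must satisfy three properties: every vertex lies in some bag; for every edge, both endpoints lie together in some bag; and for every vertex, the bags containing it form a connected subtree. Here edge (9,4) lies in no bag, so the decomposition is invalid.

No — edge (9,4) lies in no bag.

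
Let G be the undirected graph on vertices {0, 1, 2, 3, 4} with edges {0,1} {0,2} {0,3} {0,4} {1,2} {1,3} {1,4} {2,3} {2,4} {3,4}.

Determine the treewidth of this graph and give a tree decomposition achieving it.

Treewidth 4.
Bags: B1 = {0, 1, 2, 3, 4}
Tree: (single bag)

With just one bag of size 5, the width is 5 − 1 = 4, so tw(G) ≤ 4. Conversely, {0, 1, 2, 3, 4} is a clique of size 5, and the vertices of any clique must share a bag in every tree decomposition; so some bag has ≥ 5 vertices and tw(G) ≥ 4. Therefore the treewidth is 4.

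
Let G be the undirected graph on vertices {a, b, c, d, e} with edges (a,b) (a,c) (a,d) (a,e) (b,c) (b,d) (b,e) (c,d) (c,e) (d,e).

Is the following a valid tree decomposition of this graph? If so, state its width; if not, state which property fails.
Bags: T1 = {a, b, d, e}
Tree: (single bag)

A tree decomposition must satisfy three properties: every vertex lies in some bag; for every edge, both endpoints lie together in some bag; and for every vertex, the bags containing it form a connected subtree. Here vertex c appears in no bag, so the decomposition is invalid.

No — vertex c appears in no bag.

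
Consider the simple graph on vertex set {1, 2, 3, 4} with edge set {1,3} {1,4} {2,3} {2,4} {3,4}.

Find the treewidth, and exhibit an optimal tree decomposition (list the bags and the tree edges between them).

Treewidth 2.
One such decomposition:
Bags: B1 = {2, 3, 4}  B2 = {1, 3, 4}
Tree: B1–B2

Each bag holds 3 vertices, so the decomposition has width 2, which upper-bounds the treewidth. Conversely, {1, 3, 4} is a clique of size 3, and the vertices of any clique must share a bag in every tree decomposition; so some bag has ≥ 3 vertices and tw(G) ≥ 2. Therefore the treewidth is 2.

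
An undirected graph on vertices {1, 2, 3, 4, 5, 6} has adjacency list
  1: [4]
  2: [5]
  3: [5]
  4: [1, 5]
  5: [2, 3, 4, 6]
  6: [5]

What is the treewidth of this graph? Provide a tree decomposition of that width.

The largest bag has 2 vertices, giving width 1; this decomposition certifies tw(G) ≤ 1. Since G has at least one edge (e.g. 5–4), it is not an edgeless graph, so tw(G) ≥ 1. Combining the bounds, tw(G) = 1.

Treewidth 1.
One optimal decomposition is:
Bags: B1 = {4, 5}  B2 = {5, 6}  B3 = {2, 5}  B4 = {1, 4}  B5 = {3, 5}
Tree: B1–B2, B2–B3, B1–B4, B2–B5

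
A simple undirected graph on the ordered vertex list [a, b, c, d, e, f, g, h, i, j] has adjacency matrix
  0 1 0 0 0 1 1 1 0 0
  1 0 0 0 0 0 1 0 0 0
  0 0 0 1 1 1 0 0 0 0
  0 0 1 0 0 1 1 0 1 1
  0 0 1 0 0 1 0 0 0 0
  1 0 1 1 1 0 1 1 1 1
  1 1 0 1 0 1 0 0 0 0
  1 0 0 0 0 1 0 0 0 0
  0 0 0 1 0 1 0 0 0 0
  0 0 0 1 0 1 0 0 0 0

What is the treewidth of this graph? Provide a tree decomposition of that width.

Every bag has size at most 3, so the width is 3 − 1 = 2 and tw(G) ≤ 2. Conversely, {d, f, g} is a clique of size 3, and the vertices of any clique must share a bag in every tree decomposition; so some bag has ≥ 3 vertices and tw(G) ≥ 2. Therefore the treewidth is 2.

Treewidth 2.
One such decomposition:
Bags: B1 = {d, f, i}  B2 = {c, d, f}  B3 = {d, f, g}  B4 = {c, e, f}  B5 = {a, f, g}  B6 = {a, f, h}  B7 = {d, f, j}  B8 = {a, b, g}
Tree: B1–B2, B1–B3, B2–B4, B3–B5, B5–B6, B1–B7, B5–B8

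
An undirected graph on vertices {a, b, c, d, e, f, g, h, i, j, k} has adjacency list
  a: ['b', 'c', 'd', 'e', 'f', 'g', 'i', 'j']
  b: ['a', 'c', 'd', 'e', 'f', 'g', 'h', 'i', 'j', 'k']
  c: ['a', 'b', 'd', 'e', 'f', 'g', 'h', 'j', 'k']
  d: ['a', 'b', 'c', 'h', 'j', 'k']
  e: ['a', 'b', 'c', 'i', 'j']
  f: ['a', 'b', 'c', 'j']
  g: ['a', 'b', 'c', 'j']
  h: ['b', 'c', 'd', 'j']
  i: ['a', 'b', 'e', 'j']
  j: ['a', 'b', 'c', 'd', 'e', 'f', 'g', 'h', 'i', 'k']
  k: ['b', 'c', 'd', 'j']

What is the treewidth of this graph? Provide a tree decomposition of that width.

Treewidth 4.
One optimal decomposition is:
Bags: B1 = {a, b, c, e, j}  B2 = {a, b, c, f, j}  B3 = {a, b, c, d, j}  B4 = {a, b, c, g, j}  B5 = {b, c, d, h, j}  B6 = {a, b, e, i, j}  B7 = {b, c, d, j, k}
Tree: B1–B2, B1–B3, B2–B4, B3–B5, B1–B6, B5–B7

Each bag holds 5 vertices, so the decomposition has width 4, which upper-bounds the treewidth. Conversely, {b, c, d, h, j} is a clique of size 5, and the vertices of any clique must share a bag in every tree decomposition; so some bag has ≥ 5 vertices and tw(G) ≥ 4. The upper and lower bounds meet at 4, so that is the treewidth.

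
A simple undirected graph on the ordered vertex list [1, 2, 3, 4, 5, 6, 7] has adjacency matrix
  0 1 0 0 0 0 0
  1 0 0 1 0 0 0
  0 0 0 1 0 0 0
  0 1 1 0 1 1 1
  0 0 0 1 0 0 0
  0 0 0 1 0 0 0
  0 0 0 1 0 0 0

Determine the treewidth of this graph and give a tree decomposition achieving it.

Every bag has size at most 2, so the width is 2 − 1 = 1 and tw(G) ≤ 1. G has an edge, so its treewidth is at least 1. Therefore the treewidth is 1.

Treewidth 1.
One optimal decomposition is:
Bags: B1 = {2, 4}  B2 = {4, 7}  B3 = {1, 2}  B4 = {4, 5}  B5 = {3, 4}  B6 = {4, 6}
Tree: B1–B2, B1–B3, B2–B4, B2–B5, B4–B6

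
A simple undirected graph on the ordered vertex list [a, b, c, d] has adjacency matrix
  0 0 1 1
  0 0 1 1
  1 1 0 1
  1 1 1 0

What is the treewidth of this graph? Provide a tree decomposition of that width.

Treewidth 2.
One optimal decomposition is:
Bags: B1 = {a, c, d}  B2 = {b, c, d}
Tree: B1–B2

Each bag holds 3 vertices, so the decomposition has width 2, which upper-bounds the treewidth. On the other hand G contains the 3-clique {a, c, d}. A clique must lie in a single bag of any decomposition, so no decomposition can have width below 2. Hence tw(G) = 2 exactly.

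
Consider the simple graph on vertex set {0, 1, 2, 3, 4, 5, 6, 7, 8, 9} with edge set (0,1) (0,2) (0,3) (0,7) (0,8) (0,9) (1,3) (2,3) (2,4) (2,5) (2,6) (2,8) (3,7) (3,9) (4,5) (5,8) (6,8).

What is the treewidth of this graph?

A width-2 tree decomposition is:
Bags: B1 = {0, 1, 3}  B2 = {0, 2, 3}  B3 = {0, 3, 9}  B4 = {0, 3, 7}  B5 = {0, 2, 8}  B6 = {2, 6, 8}  B7 = {2, 5, 8}  B8 = {2, 4, 5}
Tree: B1–B2, B1–B3, B2–B4, B2–B5, B5–B6, B6–B7, B7–B8
Every bag has size at most 3, so the width is 3 − 1 = 2 and tw(G) ≤ 2. On the other hand G contains the 3-clique {0, 2, 8}. A clique must lie in a single bag of any decomposition, so no decomposition can have width below 2. Combining the bounds, tw(G) = 2.

2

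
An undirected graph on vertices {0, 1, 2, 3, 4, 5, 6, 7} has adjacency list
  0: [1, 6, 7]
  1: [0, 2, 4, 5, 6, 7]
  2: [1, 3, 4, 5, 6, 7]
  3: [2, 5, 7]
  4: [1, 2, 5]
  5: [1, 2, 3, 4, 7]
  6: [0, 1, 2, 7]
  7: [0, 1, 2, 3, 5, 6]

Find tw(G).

3

A width-3 tree decomposition is:
Bags: B1 = {1, 2, 5, 7}  B2 = {1, 2, 4, 5}  B3 = {1, 2, 6, 7}  B4 = {0, 1, 6, 7}  B5 = {2, 3, 5, 7}
Tree: B1–B2, B1–B3, B3–B4, B1–B5
Each bag holds 4 vertices, so the decomposition has width 3, which upper-bounds the treewidth. For the lower bound, the 4 vertices {0, 1, 6, 7} are pairwise adjacent, and any tree decomposition puts a clique entirely inside one bag — forcing width ≥ 3. Therefore the treewidth is 3.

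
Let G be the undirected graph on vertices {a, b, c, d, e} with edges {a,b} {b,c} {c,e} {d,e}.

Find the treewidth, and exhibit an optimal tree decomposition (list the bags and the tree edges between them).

Treewidth 1.
One such decomposition:
Bags: B1 = {d, e}  B2 = {c, e}  B3 = {b, c}  B4 = {a, b}
Tree: B1–B2, B2–B3, B3–B4

The largest bag has 2 vertices, giving width 1; this decomposition certifies tw(G) ≤ 1. G has an edge, so its treewidth is at least 1. Hence tw(G) = 1 exactly.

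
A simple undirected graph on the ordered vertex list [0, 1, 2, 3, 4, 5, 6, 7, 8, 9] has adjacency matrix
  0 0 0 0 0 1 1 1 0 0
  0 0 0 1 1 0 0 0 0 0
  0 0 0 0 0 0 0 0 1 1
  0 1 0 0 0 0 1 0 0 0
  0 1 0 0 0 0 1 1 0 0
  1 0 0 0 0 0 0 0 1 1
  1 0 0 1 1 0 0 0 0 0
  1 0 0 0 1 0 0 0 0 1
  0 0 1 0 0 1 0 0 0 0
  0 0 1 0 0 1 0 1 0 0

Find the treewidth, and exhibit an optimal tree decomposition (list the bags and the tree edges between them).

Treewidth 2.
One such decomposition:
Bags: B1 = {2, 8, 9}  B2 = {5, 8, 9}  B3 = {5, 7, 9}  B4 = {0, 5, 7}  B5 = {0, 4, 7}  B6 = {0, 4, 6}  B7 = {1, 4, 6}  B8 = {1, 3, 6}
Tree: B1–B2, B2–B3, B3–B4, B4–B5, B5–B6, B6–B7, B7–B8

Each bag holds 3 vertices, so the decomposition has width 2, which upper-bounds the treewidth. Since 2–8–5–9–2 is a cycle in G, G is not acyclic. Forests are exactly the graphs of treewidth ≤ 1, so tw(G) ≥ 2. Therefore the treewidth is 2.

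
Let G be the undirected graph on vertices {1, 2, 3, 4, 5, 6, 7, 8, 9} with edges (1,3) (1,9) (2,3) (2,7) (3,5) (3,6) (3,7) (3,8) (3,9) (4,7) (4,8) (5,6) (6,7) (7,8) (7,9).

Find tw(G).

A width-2 tree decomposition is:
Bags: B1 = {3, 7, 8}  B2 = {3, 6, 7}  B3 = {3, 7, 9}  B4 = {2, 3, 7}  B5 = {3, 5, 6}  B6 = {4, 7, 8}  B7 = {1, 3, 9}
Tree: B1–B2, B1–B3, B2–B4, B2–B5, B1–B6, B3–B7
Each bag holds 3 vertices, so the decomposition has width 2, which upper-bounds the treewidth. For the lower bound, the 3 vertices {1, 3, 9} are pairwise adjacent, and any tree decomposition puts a clique entirely inside one bag — forcing width ≥ 2. Hence tw(G) = 2 exactly.

2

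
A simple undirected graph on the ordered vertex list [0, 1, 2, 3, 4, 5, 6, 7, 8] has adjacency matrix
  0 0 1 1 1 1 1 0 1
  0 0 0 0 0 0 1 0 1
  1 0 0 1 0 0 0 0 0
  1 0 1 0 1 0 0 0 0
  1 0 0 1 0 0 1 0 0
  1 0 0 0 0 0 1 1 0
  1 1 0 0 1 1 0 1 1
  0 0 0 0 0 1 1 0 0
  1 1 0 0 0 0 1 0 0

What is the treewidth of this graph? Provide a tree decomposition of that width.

Treewidth 2.
One optimal decomposition is:
Bags: B1 = {0, 5, 6}  B2 = {0, 4, 6}  B3 = {0, 3, 4}  B4 = {0, 6, 8}  B5 = {0, 2, 3}  B6 = {5, 6, 7}  B7 = {1, 6, 8}
Tree: B1–B2, B2–B3, B2–B4, B3–B5, B1–B6, B4–B7

Every bag has size at most 3, so the width is 3 − 1 = 2 and tw(G) ≤ 2. On the other hand G contains the 3-clique {0, 2, 3}. A clique must lie in a single bag of any decomposition, so no decomposition can have width below 2. The upper and lower bounds meet at 2, so that is the treewidth.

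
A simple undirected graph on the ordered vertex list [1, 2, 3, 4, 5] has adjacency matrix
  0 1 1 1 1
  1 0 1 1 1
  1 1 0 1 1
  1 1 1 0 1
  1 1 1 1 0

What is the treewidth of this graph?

4

A width-4 tree decomposition is:
Bags: B1 = {1, 2, 3, 4, 5}
Tree: (single bag)
With just one bag of size 5, the width is 5 − 1 = 4, so tw(G) ≤ 4. On the other hand G contains the 5-clique {1, 2, 3, 4, 5}. A clique must lie in a single bag of any decomposition, so no decomposition can have width below 4. Hence tw(G) = 4 exactly.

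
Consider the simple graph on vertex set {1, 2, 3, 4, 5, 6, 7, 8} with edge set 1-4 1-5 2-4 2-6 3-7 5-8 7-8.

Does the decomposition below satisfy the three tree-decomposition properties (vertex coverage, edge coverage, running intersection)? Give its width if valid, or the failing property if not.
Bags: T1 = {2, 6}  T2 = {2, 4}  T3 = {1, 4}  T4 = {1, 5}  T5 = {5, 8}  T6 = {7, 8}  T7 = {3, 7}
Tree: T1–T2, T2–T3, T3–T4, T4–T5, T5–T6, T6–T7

Yes; width 1.

Checking the three conditions: (i) the bags cover all of {1, 2, 3, 4, 5, 6, 7, 8}; (ii) for each edge, some bag contains both endpoints; (iii) the bags containing any fixed vertex form a subtree. All hold, so the decomposition is valid with width 2 − 1 = 1.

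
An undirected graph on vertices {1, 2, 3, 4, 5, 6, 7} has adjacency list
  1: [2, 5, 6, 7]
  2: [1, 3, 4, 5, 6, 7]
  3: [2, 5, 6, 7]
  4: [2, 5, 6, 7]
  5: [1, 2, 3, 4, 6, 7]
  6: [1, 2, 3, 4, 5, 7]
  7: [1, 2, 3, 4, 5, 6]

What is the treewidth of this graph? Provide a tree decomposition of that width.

Each bag holds 5 vertices, so the decomposition has width 4, which upper-bounds the treewidth. On the other hand G contains the 5-clique {1, 2, 5, 6, 7}. A clique must lie in a single bag of any decomposition, so no decomposition can have width below 4. Hence tw(G) = 4 exactly.

Treewidth 4.
One such decomposition:
Bags: B1 = {2, 3, 5, 6, 7}  B2 = {1, 2, 5, 6, 7}  B3 = {2, 4, 5, 6, 7}
Tree: B1–B2, B2–B3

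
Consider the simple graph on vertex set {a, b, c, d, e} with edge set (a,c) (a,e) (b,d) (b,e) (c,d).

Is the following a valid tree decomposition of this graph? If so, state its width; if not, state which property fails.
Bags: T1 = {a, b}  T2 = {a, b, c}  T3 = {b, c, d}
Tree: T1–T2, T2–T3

A tree decomposition must satisfy three properties: every vertex lies in some bag; for every edge, both endpoints lie together in some bag; and for every vertex, the bags containing it form a connected subtree. Here vertex e appears in no bag, so the decomposition is invalid.

No — vertex e appears in no bag.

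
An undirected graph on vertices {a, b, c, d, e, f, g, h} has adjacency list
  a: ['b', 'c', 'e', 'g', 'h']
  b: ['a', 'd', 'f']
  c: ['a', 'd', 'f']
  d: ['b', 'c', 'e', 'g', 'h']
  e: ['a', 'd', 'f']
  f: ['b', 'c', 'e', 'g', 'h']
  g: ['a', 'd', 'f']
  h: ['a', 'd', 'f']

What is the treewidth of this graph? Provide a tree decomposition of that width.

Treewidth 3.
Bags: B1 = {a, d, f, g}  B2 = {a, d, f, h}  B3 = {a, b, d, f}  B4 = {a, c, d, f}  B5 = {a, d, e, f}
Tree: B1–B2, B2–B3, B3–B4, B4–B5

Every bag has size at most 4, so the width is 4 − 1 = 3 and tw(G) ≤ 3. For the lower bound: the 4 vertex sets {f,g}, {a,h}, {d}, {b} are disjoint, each induces a connected subgraph, and every pair is joined by at least one edge of G. Contracting each set to a single vertex therefore yields K_{4} as a minor, and since treewidth is minor-monotone, tw(G) ≥ tw(K_{4}) = 3. The upper and lower bounds meet at 3, so that is the treewidth.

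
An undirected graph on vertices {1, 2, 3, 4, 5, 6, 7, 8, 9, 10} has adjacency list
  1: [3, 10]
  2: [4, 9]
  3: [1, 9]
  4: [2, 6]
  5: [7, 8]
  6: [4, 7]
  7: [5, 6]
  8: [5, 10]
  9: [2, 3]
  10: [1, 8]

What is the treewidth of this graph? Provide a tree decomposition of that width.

Treewidth 2.
One optimal decomposition is:
Bags: B1 = {2, 4, 9}  B2 = {3, 4, 9}  B3 = {1, 3, 4}  B4 = {1, 4, 10}  B5 = {4, 8, 10}  B6 = {4, 5, 8}  B7 = {4, 5, 7}  B8 = {4, 6, 7}
Tree: B1–B2, B2–B3, B3–B4, B4–B5, B5–B6, B6–B7, B7–B8

The largest bag has 3 vertices, giving width 2; this decomposition certifies tw(G) ≤ 2. The edges 4–2–9–3–1–10–8–5–7–6–4 form a cycle, so G is not a tree and its treewidth is at least 2. The upper and lower bounds meet at 2, so that is the treewidth.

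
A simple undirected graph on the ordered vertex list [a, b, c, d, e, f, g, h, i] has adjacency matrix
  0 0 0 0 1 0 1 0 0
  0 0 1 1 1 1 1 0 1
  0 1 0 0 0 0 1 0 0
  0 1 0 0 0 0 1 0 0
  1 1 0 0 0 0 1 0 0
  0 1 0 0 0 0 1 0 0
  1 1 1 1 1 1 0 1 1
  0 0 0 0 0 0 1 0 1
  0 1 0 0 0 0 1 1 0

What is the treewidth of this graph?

2

A width-2 tree decomposition is:
Bags: B1 = {b, f, g}  B2 = {b, e, g}  B3 = {a, e, g}  B4 = {b, g, i}  B5 = {g, h, i}  B6 = {b, c, g}  B7 = {b, d, g}
Tree: B1–B2, B2–B3, B2–B4, B4–B5, B2–B6, B1–B7
Every bag has size at most 3, so the width is 3 − 1 = 2 and tw(G) ≤ 2. For the lower bound, the 3 vertices {g, h, i} are pairwise adjacent, and any tree decomposition puts a clique entirely inside one bag — forcing width ≥ 2. Hence tw(G) = 2 exactly.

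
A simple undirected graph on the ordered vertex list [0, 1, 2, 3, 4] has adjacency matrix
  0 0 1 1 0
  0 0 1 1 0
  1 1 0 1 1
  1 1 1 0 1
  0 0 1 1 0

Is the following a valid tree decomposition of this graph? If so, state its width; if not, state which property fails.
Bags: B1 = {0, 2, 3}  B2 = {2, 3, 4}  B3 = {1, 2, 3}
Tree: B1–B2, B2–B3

Vertex coverage: the bags together contain {0, 1, 2, 3, 4}, the full vertex set. Edge coverage: each edge of G has both endpoints in at least one bag. Running intersection: for every vertex, the bags containing it form a connected subtree. All three properties hold, so this is a valid tree decomposition of width max|bag| − 1 = 2, and hence tw(G) ≤ 2.

Yes; width 2.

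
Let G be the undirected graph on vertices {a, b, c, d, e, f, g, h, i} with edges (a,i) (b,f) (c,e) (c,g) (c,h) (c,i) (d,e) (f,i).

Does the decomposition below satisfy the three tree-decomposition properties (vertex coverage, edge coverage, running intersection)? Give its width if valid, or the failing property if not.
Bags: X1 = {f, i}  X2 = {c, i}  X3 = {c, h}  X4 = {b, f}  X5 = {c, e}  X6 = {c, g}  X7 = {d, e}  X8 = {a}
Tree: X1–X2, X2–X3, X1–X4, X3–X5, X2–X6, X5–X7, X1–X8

A tree decomposition must satisfy three properties: every vertex lies in some bag; for every edge, both endpoints lie together in some bag; and for every vertex, the bags containing it form a connected subtree. Here edge (i,a) lies in no bag, so the decomposition is invalid.

No — edge (i,a) lies in no bag.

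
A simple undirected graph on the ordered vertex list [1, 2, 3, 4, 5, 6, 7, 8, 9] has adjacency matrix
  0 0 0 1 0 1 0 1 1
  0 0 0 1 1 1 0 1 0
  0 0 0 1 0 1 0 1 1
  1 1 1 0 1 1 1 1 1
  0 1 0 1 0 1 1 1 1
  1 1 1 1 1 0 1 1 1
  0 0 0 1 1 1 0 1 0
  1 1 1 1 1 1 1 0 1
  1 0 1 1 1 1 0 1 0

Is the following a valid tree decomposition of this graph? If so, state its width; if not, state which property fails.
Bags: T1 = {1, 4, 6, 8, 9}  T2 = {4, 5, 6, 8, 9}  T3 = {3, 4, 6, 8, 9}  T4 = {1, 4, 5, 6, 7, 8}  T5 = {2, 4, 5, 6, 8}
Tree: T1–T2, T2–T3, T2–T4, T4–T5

No — bags containing vertex 1 are not connected in the tree.

A tree decomposition must satisfy three properties: every vertex lies in some bag; for every edge, both endpoints lie together in some bag; and for every vertex, the bags containing it form a connected subtree. Here bags containing vertex 1 are not connected in the tree, so the decomposition is invalid.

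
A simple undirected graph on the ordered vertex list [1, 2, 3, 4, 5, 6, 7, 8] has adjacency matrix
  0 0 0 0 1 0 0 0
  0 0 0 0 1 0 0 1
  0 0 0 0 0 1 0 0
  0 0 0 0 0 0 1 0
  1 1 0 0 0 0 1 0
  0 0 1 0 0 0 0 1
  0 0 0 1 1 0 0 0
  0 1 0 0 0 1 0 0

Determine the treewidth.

A width-1 tree decomposition is:
Bags: B1 = {6, 8}  B2 = {2, 8}  B3 = {2, 5}  B4 = {5, 7}  B5 = {4, 7}  B6 = {1, 5}  B7 = {3, 6}
Tree: B1–B2, B2–B3, B3–B4, B4–B5, B3–B6, B1–B7
The largest bag has 2 vertices, giving width 1; this decomposition certifies tw(G) ≤ 1. G has an edge, so its treewidth is at least 1. Combining the bounds, tw(G) = 1.

1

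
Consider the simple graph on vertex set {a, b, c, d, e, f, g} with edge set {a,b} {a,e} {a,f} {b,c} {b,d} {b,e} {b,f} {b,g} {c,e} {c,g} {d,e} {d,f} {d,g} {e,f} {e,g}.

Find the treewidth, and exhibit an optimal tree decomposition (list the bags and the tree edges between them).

Each bag holds 4 vertices, so the decomposition has width 3, which upper-bounds the treewidth. Conversely, {b, d, e, g} is a clique of size 4, and the vertices of any clique must share a bag in every tree decomposition; so some bag has ≥ 4 vertices and tw(G) ≥ 3. The upper and lower bounds meet at 3, so that is the treewidth.

Treewidth 3.
Bags: B1 = {b, d, e, f}  B2 = {b, d, e, g}  B3 = {a, b, e, f}  B4 = {b, c, e, g}
Tree: B1–B2, B1–B3, B2–B4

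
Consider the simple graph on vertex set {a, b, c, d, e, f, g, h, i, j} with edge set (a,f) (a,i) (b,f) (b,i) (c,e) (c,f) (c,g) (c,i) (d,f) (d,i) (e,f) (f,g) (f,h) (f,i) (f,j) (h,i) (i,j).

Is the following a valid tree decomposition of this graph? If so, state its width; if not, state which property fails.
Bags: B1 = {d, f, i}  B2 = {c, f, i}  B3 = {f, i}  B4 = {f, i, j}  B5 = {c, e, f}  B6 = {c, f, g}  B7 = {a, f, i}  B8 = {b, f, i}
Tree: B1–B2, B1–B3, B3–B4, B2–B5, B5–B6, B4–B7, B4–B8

No — vertex h appears in no bag.

A tree decomposition must satisfy three properties: every vertex lies in some bag; for every edge, both endpoints lie together in some bag; and for every vertex, the bags containing it form a connected subtree. Here vertex h appears in no bag, so the decomposition is invalid.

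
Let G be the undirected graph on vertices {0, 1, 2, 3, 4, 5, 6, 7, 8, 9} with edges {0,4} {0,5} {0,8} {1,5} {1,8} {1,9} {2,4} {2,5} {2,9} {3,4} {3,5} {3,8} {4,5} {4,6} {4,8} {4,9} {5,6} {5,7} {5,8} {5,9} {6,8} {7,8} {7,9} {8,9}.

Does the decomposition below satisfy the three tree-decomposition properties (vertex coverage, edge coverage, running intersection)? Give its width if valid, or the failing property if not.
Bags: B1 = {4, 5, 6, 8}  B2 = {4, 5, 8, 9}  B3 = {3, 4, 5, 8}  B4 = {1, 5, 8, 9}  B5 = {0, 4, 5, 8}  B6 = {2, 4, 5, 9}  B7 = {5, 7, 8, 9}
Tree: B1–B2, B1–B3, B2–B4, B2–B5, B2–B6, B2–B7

Yes; width 3.

Checking the three conditions: (i) the bags cover all of {0, 1, 2, 3, 4, 5, 6, 7, 8, 9}; (ii) for each edge, some bag contains both endpoints; (iii) the bags containing any fixed vertex form a subtree. All hold, so the decomposition is valid with width 4 − 1 = 3.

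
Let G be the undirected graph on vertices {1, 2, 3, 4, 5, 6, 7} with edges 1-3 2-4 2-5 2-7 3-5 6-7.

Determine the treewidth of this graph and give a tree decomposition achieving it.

Each bag holds 2 vertices, so the decomposition has width 1, which upper-bounds the treewidth. G has an edge, so its treewidth is at least 1. The upper and lower bounds meet at 1, so that is the treewidth.

Treewidth 1.
One such decomposition:
Bags: B1 = {2, 5}  B2 = {2, 7}  B3 = {3, 5}  B4 = {2, 4}  B5 = {1, 3}  B6 = {6, 7}
Tree: B1–B2, B1–B3, B1–B4, B3–B5, B2–B6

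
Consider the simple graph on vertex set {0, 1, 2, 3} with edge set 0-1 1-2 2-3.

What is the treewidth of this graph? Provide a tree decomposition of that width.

Every bag has size at most 2, so the width is 2 − 1 = 1 and tw(G) ≤ 1. G has an edge, so its treewidth is at least 1. Combining the bounds, tw(G) = 1.

Treewidth 1.
One optimal decomposition is:
Bags: B1 = {0, 1}  B2 = {1, 2}  B3 = {2, 3}
Tree: B1–B2, B2–B3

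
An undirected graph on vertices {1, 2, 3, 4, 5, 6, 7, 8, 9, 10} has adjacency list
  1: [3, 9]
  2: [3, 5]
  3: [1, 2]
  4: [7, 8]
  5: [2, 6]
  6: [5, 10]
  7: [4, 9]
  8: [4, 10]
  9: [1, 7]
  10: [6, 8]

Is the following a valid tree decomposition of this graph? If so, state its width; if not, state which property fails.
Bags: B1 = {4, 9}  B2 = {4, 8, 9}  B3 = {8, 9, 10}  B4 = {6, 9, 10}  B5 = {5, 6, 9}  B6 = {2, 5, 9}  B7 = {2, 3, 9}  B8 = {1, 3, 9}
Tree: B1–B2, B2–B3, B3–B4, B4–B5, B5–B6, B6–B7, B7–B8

No — vertex 7 appears in no bag.

A tree decomposition must satisfy three properties: every vertex lies in some bag; for every edge, both endpoints lie together in some bag; and for every vertex, the bags containing it form a connected subtree. Here vertex 7 appears in no bag, so the decomposition is invalid.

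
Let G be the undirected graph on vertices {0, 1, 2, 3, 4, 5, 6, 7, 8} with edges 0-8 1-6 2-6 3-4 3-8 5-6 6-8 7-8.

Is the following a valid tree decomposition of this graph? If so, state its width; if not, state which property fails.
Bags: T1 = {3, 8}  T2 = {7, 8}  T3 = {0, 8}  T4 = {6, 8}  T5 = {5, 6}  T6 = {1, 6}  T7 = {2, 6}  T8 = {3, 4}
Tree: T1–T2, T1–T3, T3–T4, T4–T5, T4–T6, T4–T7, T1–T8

Every vertex of G appears in some bag (union = {0, 1, 2, 3, 4, 5, 6, 7, 8}); every edge is covered by a bag; and for each vertex v the set of bags containing v is connected in the bag tree. The decomposition is therefore valid. The largest bag has 2 vertices, so the width is 1.

Yes; width 1.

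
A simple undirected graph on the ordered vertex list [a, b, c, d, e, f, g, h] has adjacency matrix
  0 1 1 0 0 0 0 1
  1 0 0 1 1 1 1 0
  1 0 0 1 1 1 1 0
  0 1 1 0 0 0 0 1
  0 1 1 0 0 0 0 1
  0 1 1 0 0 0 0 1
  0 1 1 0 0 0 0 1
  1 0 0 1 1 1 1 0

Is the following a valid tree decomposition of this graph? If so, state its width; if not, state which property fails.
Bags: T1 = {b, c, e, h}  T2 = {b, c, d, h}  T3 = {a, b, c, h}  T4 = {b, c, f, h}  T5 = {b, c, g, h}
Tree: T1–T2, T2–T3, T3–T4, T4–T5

Yes; width 3.

Checking the three conditions: (i) the bags cover all of {a, b, c, d, e, f, g, h}; (ii) for each edge, some bag contains both endpoints; (iii) the bags containing any fixed vertex form a subtree. All hold, so the decomposition is valid with width 4 − 1 = 3.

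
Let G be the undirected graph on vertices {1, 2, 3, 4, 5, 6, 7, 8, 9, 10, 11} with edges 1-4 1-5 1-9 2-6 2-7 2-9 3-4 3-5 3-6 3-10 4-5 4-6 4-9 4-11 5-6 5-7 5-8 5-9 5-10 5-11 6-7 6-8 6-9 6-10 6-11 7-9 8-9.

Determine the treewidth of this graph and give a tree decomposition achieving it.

Treewidth 3.
One optimal decomposition is:
Bags: B1 = {4, 5, 6, 9}  B2 = {5, 6, 8, 9}  B3 = {5, 6, 7, 9}  B4 = {1, 4, 5, 9}  B5 = {3, 4, 5, 6}  B6 = {2, 6, 7, 9}  B7 = {3, 5, 6, 10}  B8 = {4, 5, 6, 11}
Tree: B1–B2, B1–B3, B1–B4, B1–B5, B3–B6, B5–B7, B5–B8

Each bag holds 4 vertices, so the decomposition has width 3, which upper-bounds the treewidth. Conversely, {2, 6, 7, 9} is a clique of size 4, and the vertices of any clique must share a bag in every tree decomposition; so some bag has ≥ 4 vertices and tw(G) ≥ 3. Hence tw(G) = 3 exactly.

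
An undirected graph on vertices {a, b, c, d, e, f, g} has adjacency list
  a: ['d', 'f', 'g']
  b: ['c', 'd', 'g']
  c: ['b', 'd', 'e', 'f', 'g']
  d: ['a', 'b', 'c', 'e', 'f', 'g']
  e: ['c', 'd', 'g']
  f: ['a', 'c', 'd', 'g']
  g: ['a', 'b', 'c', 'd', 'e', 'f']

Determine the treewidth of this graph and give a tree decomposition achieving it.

Every bag has size at most 4, so the width is 4 − 1 = 3 and tw(G) ≤ 3. On the other hand G contains the 4-clique {c, d, e, g}. A clique must lie in a single bag of any decomposition, so no decomposition can have width below 3. Combining the bounds, tw(G) = 3.

Treewidth 3.
One optimal decomposition is:
Bags: B1 = {b, c, d, g}  B2 = {c, d, f, g}  B3 = {c, d, e, g}  B4 = {a, d, f, g}
Tree: B1–B2, B1–B3, B2–B4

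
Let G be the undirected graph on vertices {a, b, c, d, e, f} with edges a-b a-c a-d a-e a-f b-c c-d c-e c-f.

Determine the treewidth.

A width-2 tree decomposition is:
Bags: B1 = {a, c, d}  B2 = {a, c, f}  B3 = {a, b, c}  B4 = {a, c, e}
Tree: B1–B2, B1–B3, B1–B4
Every bag has size at most 3, so the width is 3 − 1 = 2 and tw(G) ≤ 2. For the lower bound, the 3 vertices {a, c, d} are pairwise adjacent, and any tree decomposition puts a clique entirely inside one bag — forcing width ≥ 2. The upper and lower bounds meet at 2, so that is the treewidth.

2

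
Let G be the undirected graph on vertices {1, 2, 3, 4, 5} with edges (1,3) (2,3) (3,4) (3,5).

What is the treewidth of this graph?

1

A width-1 tree decomposition is:
Bags: B1 = {3, 5}  B2 = {1, 3}  B3 = {3, 4}  B4 = {2, 3}
Tree: B1–B2, B2–B3, B1–B4
Each bag holds 2 vertices, so the decomposition has width 1, which upper-bounds the treewidth. Since G has at least one edge (e.g. 5–3), it is not an edgeless graph, so tw(G) ≥ 1. The upper and lower bounds meet at 1, so that is the treewidth.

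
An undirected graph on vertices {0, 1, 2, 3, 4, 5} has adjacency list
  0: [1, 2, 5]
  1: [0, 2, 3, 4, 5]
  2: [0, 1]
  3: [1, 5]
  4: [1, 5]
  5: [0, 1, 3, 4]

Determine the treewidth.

2

A width-2 tree decomposition is:
Bags: B1 = {1, 4, 5}  B2 = {0, 1, 5}  B3 = {1, 3, 5}  B4 = {0, 1, 2}
Tree: B1–B2, B2–B3, B2–B4
Each bag holds 3 vertices, so the decomposition has width 2, which upper-bounds the treewidth. For the lower bound, the 3 vertices {0, 1, 2} are pairwise adjacent, and any tree decomposition puts a clique entirely inside one bag — forcing width ≥ 2. The upper and lower bounds meet at 2, so that is the treewidth.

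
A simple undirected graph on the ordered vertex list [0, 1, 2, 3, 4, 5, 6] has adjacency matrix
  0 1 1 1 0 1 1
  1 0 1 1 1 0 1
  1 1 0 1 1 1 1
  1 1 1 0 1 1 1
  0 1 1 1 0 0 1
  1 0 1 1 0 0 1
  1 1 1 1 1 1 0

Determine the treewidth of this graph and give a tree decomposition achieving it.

Treewidth 4.
One optimal decomposition is:
Bags: B1 = {0, 2, 3, 5, 6}  B2 = {0, 1, 2, 3, 6}  B3 = {1, 2, 3, 4, 6}
Tree: B1–B2, B2–B3

Every bag has size at most 5, so the width is 5 − 1 = 4 and tw(G) ≤ 4. Conversely, {0, 1, 2, 3, 6} is a clique of size 5, and the vertices of any clique must share a bag in every tree decomposition; so some bag has ≥ 5 vertices and tw(G) ≥ 4. Hence tw(G) = 4 exactly.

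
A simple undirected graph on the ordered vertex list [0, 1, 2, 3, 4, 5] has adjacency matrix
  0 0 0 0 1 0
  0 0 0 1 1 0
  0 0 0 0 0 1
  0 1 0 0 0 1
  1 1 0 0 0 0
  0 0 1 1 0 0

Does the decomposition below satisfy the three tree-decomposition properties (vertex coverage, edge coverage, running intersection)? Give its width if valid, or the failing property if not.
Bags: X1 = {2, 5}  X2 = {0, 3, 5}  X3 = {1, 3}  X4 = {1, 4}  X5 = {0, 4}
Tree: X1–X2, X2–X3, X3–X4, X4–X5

A tree decomposition must satisfy three properties: every vertex lies in some bag; for every edge, both endpoints lie together in some bag; and for every vertex, the bags containing it form a connected subtree. Here bags containing vertex 0 are not connected in the tree, so the decomposition is invalid.

No — bags containing vertex 0 are not connected in the tree.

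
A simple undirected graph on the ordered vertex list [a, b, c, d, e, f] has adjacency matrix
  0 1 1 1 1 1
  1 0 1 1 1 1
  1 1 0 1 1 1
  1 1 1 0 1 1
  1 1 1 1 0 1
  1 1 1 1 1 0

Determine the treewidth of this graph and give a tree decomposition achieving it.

A single bag containing all 6 vertices is trivially a valid decomposition of width 5. On the other hand G contains the 6-clique {a, b, c, d, e, f}. A clique must lie in a single bag of any decomposition, so no decomposition can have width below 5. Hence tw(G) = 5 exactly.

Treewidth 5.
One such decomposition:
Bags: B1 = {a, b, c, d, e, f}
Tree: (single bag)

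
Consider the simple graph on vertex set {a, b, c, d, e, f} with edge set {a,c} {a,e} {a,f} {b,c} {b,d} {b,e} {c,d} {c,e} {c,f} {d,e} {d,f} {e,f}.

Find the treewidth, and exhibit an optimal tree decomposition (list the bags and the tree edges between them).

Each bag holds 4 vertices, so the decomposition has width 3, which upper-bounds the treewidth. For the lower bound, the 4 vertices {c, d, e, f} are pairwise adjacent, and any tree decomposition puts a clique entirely inside one bag — forcing width ≥ 3. The upper and lower bounds meet at 3, so that is the treewidth.

Treewidth 3.
Bags: B1 = {b, c, d, e}  B2 = {c, d, e, f}  B3 = {a, c, e, f}
Tree: B1–B2, B2–B3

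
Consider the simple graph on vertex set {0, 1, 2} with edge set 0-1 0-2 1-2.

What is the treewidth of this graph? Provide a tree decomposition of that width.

Treewidth 2.
One such decomposition:
Bags: B1 = {0, 1, 2}
Tree: (single bag)

A single bag containing all 3 vertices is trivially a valid decomposition of width 2. Conversely, {0, 1, 2} is a clique of size 3, and the vertices of any clique must share a bag in every tree decomposition; so some bag has ≥ 3 vertices and tw(G) ≥ 2. Therefore the treewidth is 2.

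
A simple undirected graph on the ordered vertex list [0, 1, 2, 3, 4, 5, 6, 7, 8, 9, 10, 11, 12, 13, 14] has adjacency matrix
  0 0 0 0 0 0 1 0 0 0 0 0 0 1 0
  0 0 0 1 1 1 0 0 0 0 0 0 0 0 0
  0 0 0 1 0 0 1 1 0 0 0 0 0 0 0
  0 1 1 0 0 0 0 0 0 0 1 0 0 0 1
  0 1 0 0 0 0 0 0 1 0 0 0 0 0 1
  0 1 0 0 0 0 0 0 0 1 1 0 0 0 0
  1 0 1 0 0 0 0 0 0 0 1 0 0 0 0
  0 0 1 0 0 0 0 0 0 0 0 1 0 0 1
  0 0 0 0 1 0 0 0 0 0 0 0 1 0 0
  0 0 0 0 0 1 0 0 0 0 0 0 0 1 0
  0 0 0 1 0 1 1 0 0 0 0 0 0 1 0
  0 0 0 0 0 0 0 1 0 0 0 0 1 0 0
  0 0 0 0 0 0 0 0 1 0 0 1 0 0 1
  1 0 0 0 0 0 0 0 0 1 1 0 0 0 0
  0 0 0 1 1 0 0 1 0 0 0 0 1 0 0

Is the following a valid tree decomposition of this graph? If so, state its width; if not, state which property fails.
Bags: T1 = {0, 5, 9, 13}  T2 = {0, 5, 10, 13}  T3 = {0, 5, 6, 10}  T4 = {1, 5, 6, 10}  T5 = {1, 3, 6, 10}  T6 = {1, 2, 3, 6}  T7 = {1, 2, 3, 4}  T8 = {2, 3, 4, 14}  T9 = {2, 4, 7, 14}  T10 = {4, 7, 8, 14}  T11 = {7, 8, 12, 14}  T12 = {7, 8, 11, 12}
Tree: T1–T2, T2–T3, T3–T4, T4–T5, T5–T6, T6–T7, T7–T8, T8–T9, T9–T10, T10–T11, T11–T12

Yes; width 3.

Vertex coverage: the bags together contain {0, 1, 2, 3, 4, 5, 6, 7, 8, 9, 10, 11, 12, 13, 14}, the full vertex set. Edge coverage: each edge of G has both endpoints in at least one bag. Running intersection: for every vertex, the bags containing it form a connected subtree. All three properties hold, so this is a valid tree decomposition of width max|bag| − 1 = 3, and hence tw(G) ≤ 3.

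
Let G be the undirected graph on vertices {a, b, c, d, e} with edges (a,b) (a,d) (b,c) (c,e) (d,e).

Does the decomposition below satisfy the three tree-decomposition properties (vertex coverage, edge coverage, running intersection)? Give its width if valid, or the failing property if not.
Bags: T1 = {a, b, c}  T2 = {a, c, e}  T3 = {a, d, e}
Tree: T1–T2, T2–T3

Yes; width 2.

Every vertex of G appears in some bag (union = {a, b, c, d, e}); every edge is covered by a bag; and for each vertex v the set of bags containing v is connected in the bag tree. The decomposition is therefore valid. The largest bag has 3 vertices, so the width is 2.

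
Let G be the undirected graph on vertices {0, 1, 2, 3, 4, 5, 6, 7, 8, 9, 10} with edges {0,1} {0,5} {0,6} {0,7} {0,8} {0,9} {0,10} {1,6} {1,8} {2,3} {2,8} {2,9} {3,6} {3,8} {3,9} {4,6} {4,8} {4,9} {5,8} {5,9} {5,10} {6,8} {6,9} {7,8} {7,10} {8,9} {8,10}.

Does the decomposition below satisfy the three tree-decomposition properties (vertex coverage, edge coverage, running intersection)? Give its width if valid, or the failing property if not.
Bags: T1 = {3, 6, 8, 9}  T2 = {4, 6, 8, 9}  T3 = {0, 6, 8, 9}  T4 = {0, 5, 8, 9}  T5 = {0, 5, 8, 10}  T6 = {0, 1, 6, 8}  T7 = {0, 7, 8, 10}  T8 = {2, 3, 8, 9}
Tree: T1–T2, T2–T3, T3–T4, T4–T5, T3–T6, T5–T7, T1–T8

Yes; width 3.

Vertex coverage: the bags together contain {0, 1, 2, 3, 4, 5, 6, 7, 8, 9, 10}, the full vertex set. Edge coverage: each edge of G has both endpoints in at least one bag. Running intersection: for every vertex, the bags containing it form a connected subtree. All three properties hold, so this is a valid tree decomposition of width max|bag| − 1 = 3, and hence tw(G) ≤ 3.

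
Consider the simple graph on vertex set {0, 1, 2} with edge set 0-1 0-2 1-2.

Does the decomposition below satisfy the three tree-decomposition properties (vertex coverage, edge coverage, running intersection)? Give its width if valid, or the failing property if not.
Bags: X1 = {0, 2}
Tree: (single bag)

A tree decomposition must satisfy three properties: every vertex lies in some bag; for every edge, both endpoints lie together in some bag; and for every vertex, the bags containing it form a connected subtree. Here vertex 1 appears in no bag, so the decomposition is invalid.

No — vertex 1 appears in no bag.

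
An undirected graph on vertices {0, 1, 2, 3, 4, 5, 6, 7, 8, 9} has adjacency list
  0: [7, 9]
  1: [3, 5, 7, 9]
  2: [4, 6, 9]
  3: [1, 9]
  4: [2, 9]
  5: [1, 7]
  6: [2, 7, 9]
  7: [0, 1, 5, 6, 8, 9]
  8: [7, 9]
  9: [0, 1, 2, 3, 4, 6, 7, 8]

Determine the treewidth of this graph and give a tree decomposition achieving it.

Every bag has size at most 3, so the width is 3 − 1 = 2 and tw(G) ≤ 2. On the other hand G contains the 3-clique {2, 4, 9}. A clique must lie in a single bag of any decomposition, so no decomposition can have width below 2. The upper and lower bounds meet at 2, so that is the treewidth.

Treewidth 2.
Bags: B1 = {6, 7, 9}  B2 = {2, 6, 9}  B3 = {1, 7, 9}  B4 = {2, 4, 9}  B5 = {1, 3, 9}  B6 = {0, 7, 9}  B7 = {1, 5, 7}  B8 = {7, 8, 9}
Tree: B1–B2, B1–B3, B2–B4, B3–B5, B1–B6, B3–B7, B6–B8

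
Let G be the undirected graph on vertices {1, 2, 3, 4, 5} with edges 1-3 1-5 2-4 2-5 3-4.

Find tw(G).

2

A width-2 tree decomposition is:
Bags: B1 = {1, 3, 5}  B2 = {2, 3, 5}  B3 = {2, 3, 4}
Tree: B1–B2, B2–B3
Every bag has size at most 3, so the width is 3 − 1 = 2 and tw(G) ≤ 2. Since 3–1–5–2–4–3 is a cycle in G, G is not acyclic. Forests are exactly the graphs of treewidth ≤ 1, so tw(G) ≥ 2. Hence tw(G) = 2 exactly.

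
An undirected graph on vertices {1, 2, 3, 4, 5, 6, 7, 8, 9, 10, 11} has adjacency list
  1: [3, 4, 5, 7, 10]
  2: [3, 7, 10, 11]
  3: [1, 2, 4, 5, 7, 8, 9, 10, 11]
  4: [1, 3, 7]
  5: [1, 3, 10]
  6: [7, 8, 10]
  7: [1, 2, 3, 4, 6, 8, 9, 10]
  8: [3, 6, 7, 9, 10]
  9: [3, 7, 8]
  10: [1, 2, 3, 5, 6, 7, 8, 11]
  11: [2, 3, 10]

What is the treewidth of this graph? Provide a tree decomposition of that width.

The largest bag has 4 vertices, giving width 3; this decomposition certifies tw(G) ≤ 3. Conversely, {2, 3, 10, 11} is a clique of size 4, and the vertices of any clique must share a bag in every tree decomposition; so some bag has ≥ 4 vertices and tw(G) ≥ 3. Combining the bounds, tw(G) = 3.

Treewidth 3.
One such decomposition:
Bags: B1 = {1, 3, 7, 10}  B2 = {3, 7, 8, 10}  B3 = {2, 3, 7, 10}  B4 = {2, 3, 10, 11}  B5 = {3, 7, 8, 9}  B6 = {6, 7, 8, 10}  B7 = {1, 3, 4, 7}  B8 = {1, 3, 5, 10}
Tree: B1–B2, B2–B3, B3–B4, B2–B5, B2–B6, B1–B7, B1–B8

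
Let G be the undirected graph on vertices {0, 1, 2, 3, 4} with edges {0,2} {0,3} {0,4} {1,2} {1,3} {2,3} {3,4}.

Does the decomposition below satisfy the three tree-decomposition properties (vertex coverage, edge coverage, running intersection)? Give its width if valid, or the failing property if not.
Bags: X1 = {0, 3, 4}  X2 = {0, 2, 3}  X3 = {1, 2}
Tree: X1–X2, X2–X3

A tree decomposition must satisfy three properties: every vertex lies in some bag; for every edge, both endpoints lie together in some bag; and for every vertex, the bags containing it form a connected subtree. Here edge (3,1) lies in no bag, so the decomposition is invalid.

No — edge (3,1) lies in no bag.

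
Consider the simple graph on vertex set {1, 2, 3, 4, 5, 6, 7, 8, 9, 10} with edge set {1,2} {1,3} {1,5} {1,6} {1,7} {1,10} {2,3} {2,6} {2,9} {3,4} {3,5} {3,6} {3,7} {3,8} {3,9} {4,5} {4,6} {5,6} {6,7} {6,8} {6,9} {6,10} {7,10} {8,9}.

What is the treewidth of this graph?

A width-3 tree decomposition is:
Bags: B1 = {1, 3, 5, 6}  B2 = {3, 4, 5, 6}  B3 = {1, 3, 6, 7}  B4 = {1, 2, 3, 6}  B5 = {1, 6, 7, 10}  B6 = {2, 3, 6, 9}  B7 = {3, 6, 8, 9}
Tree: B1–B2, B1–B3, B3–B4, B3–B5, B4–B6, B6–B7
The largest bag has 4 vertices, giving width 3; this decomposition certifies tw(G) ≤ 3. On the other hand G contains the 4-clique {1, 6, 7, 10}. A clique must lie in a single bag of any decomposition, so no decomposition can have width below 3. Hence tw(G) = 3 exactly.

3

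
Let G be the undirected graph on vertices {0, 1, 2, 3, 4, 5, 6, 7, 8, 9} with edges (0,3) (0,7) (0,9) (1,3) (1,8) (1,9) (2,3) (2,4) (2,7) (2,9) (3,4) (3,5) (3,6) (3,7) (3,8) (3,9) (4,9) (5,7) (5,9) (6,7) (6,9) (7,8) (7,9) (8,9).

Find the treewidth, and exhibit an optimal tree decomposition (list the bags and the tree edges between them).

Treewidth 3.
One such decomposition:
Bags: B1 = {2, 3, 7, 9}  B2 = {0, 3, 7, 9}  B3 = {3, 6, 7, 9}  B4 = {3, 7, 8, 9}  B5 = {3, 5, 7, 9}  B6 = {1, 3, 8, 9}  B7 = {2, 3, 4, 9}
Tree: B1–B2, B1–B3, B2–B4, B3–B5, B4–B6, B1–B7

Every bag has size at most 4, so the width is 4 − 1 = 3 and tw(G) ≤ 3. Conversely, {1, 3, 8, 9} is a clique of size 4, and the vertices of any clique must share a bag in every tree decomposition; so some bag has ≥ 4 vertices and tw(G) ≥ 3. Therefore the treewidth is 3.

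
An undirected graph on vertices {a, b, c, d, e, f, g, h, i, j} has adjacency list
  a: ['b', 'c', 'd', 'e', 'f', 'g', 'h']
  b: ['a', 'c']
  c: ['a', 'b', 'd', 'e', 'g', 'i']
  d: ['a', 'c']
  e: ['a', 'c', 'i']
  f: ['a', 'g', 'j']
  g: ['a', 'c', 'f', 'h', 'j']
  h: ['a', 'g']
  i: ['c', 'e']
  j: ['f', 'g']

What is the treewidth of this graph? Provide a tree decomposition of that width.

Treewidth 2.
One optimal decomposition is:
Bags: B1 = {a, c, g}  B2 = {a, c, e}  B3 = {a, f, g}  B4 = {c, e, i}  B5 = {f, g, j}  B6 = {a, c, d}  B7 = {a, b, c}  B8 = {a, g, h}
Tree: B1–B2, B1–B3, B2–B4, B3–B5, B2–B6, B1–B7, B3–B8

The largest bag has 3 vertices, giving width 2; this decomposition certifies tw(G) ≤ 2. On the other hand G contains the 3-clique {f, g, j}. A clique must lie in a single bag of any decomposition, so no decomposition can have width below 2. The upper and lower bounds meet at 2, so that is the treewidth.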